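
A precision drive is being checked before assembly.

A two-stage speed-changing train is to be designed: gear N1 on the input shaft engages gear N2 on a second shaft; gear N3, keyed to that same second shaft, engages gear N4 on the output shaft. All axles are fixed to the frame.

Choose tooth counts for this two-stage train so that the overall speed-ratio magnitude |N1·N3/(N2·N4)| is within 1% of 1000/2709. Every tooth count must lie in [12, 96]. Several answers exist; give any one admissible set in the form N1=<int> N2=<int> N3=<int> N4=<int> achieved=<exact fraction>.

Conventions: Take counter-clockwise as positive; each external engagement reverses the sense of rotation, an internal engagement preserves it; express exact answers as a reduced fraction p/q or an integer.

design class (target 1000/2709): fixed-axis compound train
target = 1000/2709 in lowest terms: an exact hit needs N1·N3 = k·1000 and N2·N4 = k·2709 for one integer k, every count in [12, 96]; additionally prefer no 1:1 stage (N1 ≠ N2, N3 ≠ N4)
k = 1: N1·N3 = 1000 = 20·50, N2·N4 = 2709 = 43·63
achieved = 20·50/(43·63) = 1000/2709; |achieved − target| = 0 ≤ 10/2709 ✓

N1=20 N2=43 N3=50 N4=63 achieved=1000/2709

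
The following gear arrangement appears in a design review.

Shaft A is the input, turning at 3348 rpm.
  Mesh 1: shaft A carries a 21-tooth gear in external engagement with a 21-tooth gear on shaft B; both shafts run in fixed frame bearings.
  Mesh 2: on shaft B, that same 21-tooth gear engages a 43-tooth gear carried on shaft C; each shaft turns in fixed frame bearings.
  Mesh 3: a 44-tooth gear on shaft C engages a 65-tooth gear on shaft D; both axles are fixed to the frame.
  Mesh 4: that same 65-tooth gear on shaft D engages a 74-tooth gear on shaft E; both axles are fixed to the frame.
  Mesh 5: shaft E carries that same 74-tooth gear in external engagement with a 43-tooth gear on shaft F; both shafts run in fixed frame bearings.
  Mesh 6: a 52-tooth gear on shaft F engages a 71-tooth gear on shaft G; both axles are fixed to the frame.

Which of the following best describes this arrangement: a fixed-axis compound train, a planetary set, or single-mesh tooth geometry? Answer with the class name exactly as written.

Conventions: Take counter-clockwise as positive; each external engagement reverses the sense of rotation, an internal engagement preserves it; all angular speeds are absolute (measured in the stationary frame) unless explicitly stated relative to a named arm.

fixed-axis compound train

recognized (7 fixed axles, 6 meshes): fixed-axis compound train
classification: fixed-axis compound train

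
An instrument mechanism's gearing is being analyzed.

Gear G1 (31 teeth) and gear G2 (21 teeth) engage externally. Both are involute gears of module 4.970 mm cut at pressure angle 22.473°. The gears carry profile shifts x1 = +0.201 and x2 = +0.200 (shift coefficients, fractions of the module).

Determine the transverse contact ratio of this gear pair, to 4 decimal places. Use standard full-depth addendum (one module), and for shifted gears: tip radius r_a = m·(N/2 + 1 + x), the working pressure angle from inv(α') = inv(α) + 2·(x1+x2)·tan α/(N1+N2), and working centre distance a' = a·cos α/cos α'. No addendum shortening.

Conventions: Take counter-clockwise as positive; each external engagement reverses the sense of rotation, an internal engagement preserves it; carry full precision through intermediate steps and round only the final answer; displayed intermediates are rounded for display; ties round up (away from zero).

1.4542

topology: single-mesh involute geometry — m = 4.970, 31T/21T pair
base radii: r_b1 = 71.184944, r_b2 = 48.222059
tip radii: r_a1 = 83.003970, r_a2 = 58.149000
inv(α') = inv(22.473°) + 2·(+0.201+0.200)·tan α/(31+21) = 0.02781367  ⇒  α' = 24.41499°
a' = a·cos α / cos α' = 129.2200·cos 22.473°/cos 24.41499° = 131.133553
action lengths: √(r_a1²−r_b1²) = 42.689141, √(r_a2²−r_b2²) = 32.495219
base pitch p_b = π·m·cos α = 14.428006
CR = (42.689141 + 32.495219 − 131.133553·sin 24.41499°)/14.428006 = 1.454203
contact ratio ≈ 1.4542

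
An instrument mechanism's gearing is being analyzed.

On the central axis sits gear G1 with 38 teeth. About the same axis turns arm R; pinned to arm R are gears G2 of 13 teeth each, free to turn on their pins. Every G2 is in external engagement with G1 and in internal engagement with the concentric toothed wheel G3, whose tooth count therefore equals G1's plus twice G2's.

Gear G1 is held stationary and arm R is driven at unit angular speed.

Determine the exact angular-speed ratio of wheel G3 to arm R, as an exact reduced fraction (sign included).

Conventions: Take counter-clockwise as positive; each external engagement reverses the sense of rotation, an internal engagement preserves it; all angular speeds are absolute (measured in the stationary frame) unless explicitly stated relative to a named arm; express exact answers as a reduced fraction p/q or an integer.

topology: planetary set — G1 38T / G2 13T / G3 64T, arm = carrier (Willis)
ring teeth: 38 + 2·13 = 64
38(ω_sun−ω_arm) = −64(ω_ring−ω_arm),  ω_sun = 0, ω_arm = 1
ω_ring = 1 − (38/64)(0−1) = 51/32
ω_out/ω_in = 51/32

51/32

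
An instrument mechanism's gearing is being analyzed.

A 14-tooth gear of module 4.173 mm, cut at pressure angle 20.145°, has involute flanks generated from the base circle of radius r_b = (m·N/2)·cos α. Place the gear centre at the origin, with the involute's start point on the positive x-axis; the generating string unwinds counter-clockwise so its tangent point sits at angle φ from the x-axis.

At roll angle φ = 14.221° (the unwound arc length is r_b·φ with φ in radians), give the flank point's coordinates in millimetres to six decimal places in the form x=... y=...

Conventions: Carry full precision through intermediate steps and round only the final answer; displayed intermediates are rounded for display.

x=28.255750 y=0.138917

recognized (one wheel, involute flank): single-mesh tooth geometry, m = 4.173, N = 14
pitch radius r_p = m·N/2 = 4.173·14/2 = 29.211000
base radius r_b = r_p·cos α = 29.211000·cos 20.145° = 27.423989
roll angle φ = 14.221° = 0.24820327 rad
x = r_b·(cos φ + φ·sin φ) = 28.255750
y = r_b·(sin φ − φ·cos φ) = 0.138917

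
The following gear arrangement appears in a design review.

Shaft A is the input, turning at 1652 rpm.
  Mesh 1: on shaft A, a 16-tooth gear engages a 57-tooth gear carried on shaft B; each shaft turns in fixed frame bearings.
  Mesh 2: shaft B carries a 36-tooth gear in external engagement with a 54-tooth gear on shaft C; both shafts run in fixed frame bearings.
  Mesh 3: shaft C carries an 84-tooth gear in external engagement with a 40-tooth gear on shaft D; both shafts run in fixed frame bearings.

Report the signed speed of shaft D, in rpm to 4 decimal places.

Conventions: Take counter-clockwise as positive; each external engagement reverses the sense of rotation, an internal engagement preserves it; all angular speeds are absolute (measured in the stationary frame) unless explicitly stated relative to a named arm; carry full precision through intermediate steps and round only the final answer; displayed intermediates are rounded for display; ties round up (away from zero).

topology: fixed-axis compound train — 3 meshes, A→D
mesh 1 [16T→57T]: ω = 1652.0000×16/57 = 463.7193 rpm, sense flips to −
mesh 2 [36T→54T]: ω = 463.7193×36/54 = 309.1462 rpm, sense flips to +
mesh 3 [84T→40T]: ω = 309.1462×84/40 = 649.2070 rpm, sense flips to −
signed output speed = -649.2070 rpm

-649.2070 rpm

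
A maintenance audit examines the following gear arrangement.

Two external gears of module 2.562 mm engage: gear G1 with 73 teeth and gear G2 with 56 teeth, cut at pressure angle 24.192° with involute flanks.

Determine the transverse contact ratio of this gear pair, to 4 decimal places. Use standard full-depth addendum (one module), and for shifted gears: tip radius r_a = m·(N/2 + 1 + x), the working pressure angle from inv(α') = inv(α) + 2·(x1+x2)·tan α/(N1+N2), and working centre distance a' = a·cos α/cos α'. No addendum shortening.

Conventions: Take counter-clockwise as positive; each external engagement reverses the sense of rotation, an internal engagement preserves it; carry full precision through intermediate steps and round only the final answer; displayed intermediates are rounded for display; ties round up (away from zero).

1.5906

single-mesh involute tooth geometry (73T engaging 56T at module 2.562)
base radii: r_b1 = 85.300440, r_b2 = 65.435954
tip radii: r_a1 = 96.075000, r_a2 = 74.298000
no profile shift: α' = α, a' = a
action lengths: √(r_a1²−r_b1²) = 44.206793, √(r_a2²−r_b2²) = 35.189895
base pitch p_b = π·m·cos α = 7.341897
CR = (44.206793 + 35.189895 − 165.249000·sin 24.19200°)/7.341897 = 1.590647
contact ratio ≈ 1.5906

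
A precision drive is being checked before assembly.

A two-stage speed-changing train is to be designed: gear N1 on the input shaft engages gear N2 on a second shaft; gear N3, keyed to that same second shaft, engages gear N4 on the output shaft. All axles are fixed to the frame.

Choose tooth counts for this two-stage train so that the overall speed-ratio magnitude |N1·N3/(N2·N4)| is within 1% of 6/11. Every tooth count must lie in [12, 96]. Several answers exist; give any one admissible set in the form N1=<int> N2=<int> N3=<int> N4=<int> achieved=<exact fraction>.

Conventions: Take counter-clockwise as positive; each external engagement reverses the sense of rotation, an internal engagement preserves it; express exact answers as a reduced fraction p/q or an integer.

N1=12 N2=13 N3=13 N4=22 achieved=6/11

topology: fixed-axis compound train — 2 stages, target 6/11
target = 6/11 in lowest terms: an exact hit needs N1·N3 = k·6 and N2·N4 = k·11 for one integer k, every count in [12, 96]; additionally prefer no 1:1 stage (N1 ≠ N2, N3 ≠ N4)
k = 1…25: no 1:1-free in-range split of k·6 and k·11 into factor pairs; take k = 26
k = 26: N1·N3 = 156 = 12·13, N2·N4 = 286 = 13·22
achieved = 12·13/(13·22) = 6/11; |achieved − target| = 0 ≤ 3/550 ✓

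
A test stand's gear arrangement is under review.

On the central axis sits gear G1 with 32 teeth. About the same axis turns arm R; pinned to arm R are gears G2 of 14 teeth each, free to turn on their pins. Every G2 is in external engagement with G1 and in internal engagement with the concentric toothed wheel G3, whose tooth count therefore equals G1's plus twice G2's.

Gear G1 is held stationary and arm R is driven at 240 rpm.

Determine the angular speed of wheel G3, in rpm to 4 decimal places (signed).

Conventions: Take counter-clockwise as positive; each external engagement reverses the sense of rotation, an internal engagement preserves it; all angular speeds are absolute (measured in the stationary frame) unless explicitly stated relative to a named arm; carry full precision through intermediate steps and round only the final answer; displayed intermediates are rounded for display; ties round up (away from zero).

+368.0000 rpm

class = planetary set [G3 = 32+2·14 = 60; Willis about the carrier]
normalise by the input: solve with ω_arm = 1, then scale by 240 rpm
ring teeth: 32 + 2·14 = 60
32(ω_sun−ω_arm) = −60(ω_ring−ω_arm),  ω_sun = 0, ω_arm = 1
ω_ring = 1 − (32/60)(0−1) = 23/15
scale: ω_ring = 23/15 × 240 rpm = +368.0000 rpm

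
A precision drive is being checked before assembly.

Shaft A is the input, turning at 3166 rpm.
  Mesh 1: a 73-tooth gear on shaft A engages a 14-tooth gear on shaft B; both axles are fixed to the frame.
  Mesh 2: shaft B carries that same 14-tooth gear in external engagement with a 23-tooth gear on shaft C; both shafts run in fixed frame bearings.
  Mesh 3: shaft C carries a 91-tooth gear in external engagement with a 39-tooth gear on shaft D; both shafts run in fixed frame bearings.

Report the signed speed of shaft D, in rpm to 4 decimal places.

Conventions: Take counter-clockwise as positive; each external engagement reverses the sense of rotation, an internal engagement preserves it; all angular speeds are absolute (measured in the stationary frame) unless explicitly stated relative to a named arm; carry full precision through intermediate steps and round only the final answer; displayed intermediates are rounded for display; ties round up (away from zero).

topology: fixed-axis compound train — 3 meshes, A→D
mesh 1 [73T→14T]: ω = 3166.0000×73/14 = 16508.4286 rpm, sense flips to −
mesh 2 [14T→23T]: ω = 16508.4286×14/23 = 10048.6087 rpm, sense flips to +
mesh 3 [91T→39T]: ω = 10048.6087×91/39 = 23446.7536 rpm, sense flips to −
signed output speed = -23446.7536 rpm

-23446.7536 rpm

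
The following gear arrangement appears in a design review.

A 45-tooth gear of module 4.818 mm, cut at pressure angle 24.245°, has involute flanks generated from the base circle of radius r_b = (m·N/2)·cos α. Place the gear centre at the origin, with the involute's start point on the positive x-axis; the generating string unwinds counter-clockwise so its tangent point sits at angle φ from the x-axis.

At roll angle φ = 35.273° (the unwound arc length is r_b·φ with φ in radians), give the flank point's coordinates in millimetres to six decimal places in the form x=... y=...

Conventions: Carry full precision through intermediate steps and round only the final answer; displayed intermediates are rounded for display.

x=115.836564 y=7.400073

topology: single-mesh involute geometry — m = 4.818, N = 45
pitch radius r_p = m·N/2 = 4.818·45/2 = 108.405000
base radius r_b = r_p·cos α = 108.405000·cos 24.245° = 98.843449
roll angle φ = 35.273° = 0.61562999 rad
x = r_b·(cos φ + φ·sin φ) = 115.836564
y = r_b·(sin φ − φ·cos φ) = 7.400073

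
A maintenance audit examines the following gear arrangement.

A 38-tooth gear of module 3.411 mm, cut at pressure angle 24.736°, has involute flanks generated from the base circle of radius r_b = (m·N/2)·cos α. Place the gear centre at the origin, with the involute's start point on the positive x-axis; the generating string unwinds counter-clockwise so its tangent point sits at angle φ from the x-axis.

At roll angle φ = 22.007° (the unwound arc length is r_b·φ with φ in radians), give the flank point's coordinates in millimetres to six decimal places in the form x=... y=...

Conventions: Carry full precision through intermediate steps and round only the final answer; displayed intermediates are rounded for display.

x=63.045598 y=1.095497

class = single-mesh tooth geometry [base-circle involute, m = 3.411, 38T]
pitch radius r_p = m·N/2 = 3.411·38/2 = 64.809000
base radius r_b = r_p·cos α = 64.809000·cos 24.736° = 58.862479
roll angle φ = 22.007° = 0.38409461 rad
x = r_b·(cos φ + φ·sin φ) = 63.045598
y = r_b·(sin φ − φ·cos φ) = 1.095497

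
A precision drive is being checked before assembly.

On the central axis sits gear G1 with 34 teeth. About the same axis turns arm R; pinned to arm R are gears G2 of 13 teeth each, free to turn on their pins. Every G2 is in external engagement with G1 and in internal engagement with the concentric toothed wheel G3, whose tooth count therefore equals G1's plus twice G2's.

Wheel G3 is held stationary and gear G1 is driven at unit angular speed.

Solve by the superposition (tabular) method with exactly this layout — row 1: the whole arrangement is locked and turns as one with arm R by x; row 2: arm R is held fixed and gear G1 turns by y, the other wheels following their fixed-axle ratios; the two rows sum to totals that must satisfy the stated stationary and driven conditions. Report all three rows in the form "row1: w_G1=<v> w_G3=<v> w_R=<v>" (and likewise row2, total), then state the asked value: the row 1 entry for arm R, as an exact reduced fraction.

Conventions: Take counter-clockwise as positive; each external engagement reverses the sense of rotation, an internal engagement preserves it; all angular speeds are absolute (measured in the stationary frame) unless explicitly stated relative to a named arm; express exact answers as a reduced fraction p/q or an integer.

class = planetary set [G3 = 34+2·13 = 60; Willis about the carrier]
row 1 — lock + rotate with arm: ω_sun = ω_ring = ω_arm = x
row 2: sun turns y, ring = −(34/60)·y, arm 0
boundary: total ω_ring = x − (34/60)·y = 0 and total ω_sun = x + y = 1  ⇒  y = 30/47, x = 17/47
row 2 ring = −(34/60)·30/47 = -17/47
totals (row 1 + row 2): sun 17/47 + 30/47 = 1, ring 17/47 + (-17/47) = 0, arm 17/47 + 0 = 17/47
asked cell (row1, arm) = 17/47

row1: w_G1=17/47 w_G3=17/47 w_R=17/47
row2: w_G1=30/47 w_G3=-17/47 w_R=0
total: w_G1=1 w_G3=0 w_R=17/47
asked value: 17/47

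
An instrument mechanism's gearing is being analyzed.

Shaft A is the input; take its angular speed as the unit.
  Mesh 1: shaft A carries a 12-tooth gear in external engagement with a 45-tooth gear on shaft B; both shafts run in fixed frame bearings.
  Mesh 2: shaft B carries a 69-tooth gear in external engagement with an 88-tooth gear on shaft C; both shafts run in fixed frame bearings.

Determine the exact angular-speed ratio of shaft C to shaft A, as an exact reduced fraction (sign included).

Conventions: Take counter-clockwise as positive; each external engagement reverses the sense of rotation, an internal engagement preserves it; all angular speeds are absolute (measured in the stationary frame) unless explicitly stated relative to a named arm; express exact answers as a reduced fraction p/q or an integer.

class = fixed-axis compound train [2 meshes; 2 ratios multiply, 2 sense flips]
mesh 1 [12T→45T]: running ratio 4/15, sense −
mesh 2 [69T→88T]: running ratio 23/110, sense +
ω_out/ω_in = 23/110

23/110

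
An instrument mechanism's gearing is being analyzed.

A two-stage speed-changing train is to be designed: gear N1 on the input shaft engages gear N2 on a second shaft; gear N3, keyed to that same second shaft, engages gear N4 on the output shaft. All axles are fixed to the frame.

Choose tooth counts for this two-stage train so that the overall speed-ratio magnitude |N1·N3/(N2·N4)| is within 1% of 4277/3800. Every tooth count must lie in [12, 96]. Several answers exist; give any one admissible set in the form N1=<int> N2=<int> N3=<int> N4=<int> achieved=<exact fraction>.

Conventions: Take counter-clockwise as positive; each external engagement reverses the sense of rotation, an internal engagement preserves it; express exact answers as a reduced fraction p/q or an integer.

N1=47 N2=40 N3=91 N4=95 achieved=4277/3800

design class (target 4277/3800): fixed-axis compound train
target = 4277/3800 in lowest terms: an exact hit needs N1·N3 = k·4277 and N2·N4 = k·3800 for one integer k, every count in [12, 96]; additionally prefer no 1:1 stage (N1 ≠ N2, N3 ≠ N4)
k = 1: N1·N3 = 4277 = 47·91, N2·N4 = 3800 = 40·95
achieved = 47·91/(40·95) = 4277/3800; |achieved − target| = 0 ≤ 4277/380000 ✓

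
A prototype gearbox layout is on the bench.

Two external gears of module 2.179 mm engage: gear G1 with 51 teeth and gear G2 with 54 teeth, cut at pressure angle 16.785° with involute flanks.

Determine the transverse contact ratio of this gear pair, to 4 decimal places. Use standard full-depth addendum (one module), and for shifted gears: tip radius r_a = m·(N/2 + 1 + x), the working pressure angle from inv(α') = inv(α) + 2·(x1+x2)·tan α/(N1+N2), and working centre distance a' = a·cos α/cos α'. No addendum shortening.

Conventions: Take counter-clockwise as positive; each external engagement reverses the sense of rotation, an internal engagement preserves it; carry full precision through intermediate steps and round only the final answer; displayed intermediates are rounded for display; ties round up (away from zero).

recognized (one external pair, fixed centres): single-mesh tooth geometry, m = 2.179, N1 = 51, N2 = 54
base radii: r_b1 = 53.197182, r_b2 = 56.326428
tip radii: r_a1 = 57.743500, r_a2 = 61.012000
no profile shift: α' = α, a' = a
action lengths: √(r_a1²−r_b1²) = 22.458220, √(r_a2²−r_b2²) = 23.447765
base pitch p_b = π·m·cos α = 6.553877
CR = (22.458220 + 23.447765 − 114.397500·sin 16.78500°)/6.553877 = 1.963745
contact ratio ≈ 1.9637

1.9637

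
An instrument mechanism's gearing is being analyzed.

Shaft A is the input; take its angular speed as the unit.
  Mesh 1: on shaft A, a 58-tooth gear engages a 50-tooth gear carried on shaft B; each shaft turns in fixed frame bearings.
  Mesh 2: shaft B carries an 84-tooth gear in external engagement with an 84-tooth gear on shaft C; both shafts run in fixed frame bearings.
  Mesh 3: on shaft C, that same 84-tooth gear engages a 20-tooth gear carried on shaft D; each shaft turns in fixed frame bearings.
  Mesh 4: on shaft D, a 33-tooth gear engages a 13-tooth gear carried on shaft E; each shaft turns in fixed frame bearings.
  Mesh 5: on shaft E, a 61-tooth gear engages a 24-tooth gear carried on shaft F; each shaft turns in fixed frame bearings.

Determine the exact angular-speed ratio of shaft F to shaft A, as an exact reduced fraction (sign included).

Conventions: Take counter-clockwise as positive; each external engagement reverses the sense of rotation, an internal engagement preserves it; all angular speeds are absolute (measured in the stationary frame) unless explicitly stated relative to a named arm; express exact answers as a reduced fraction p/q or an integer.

-408639/13000

class = fixed-axis compound train [5 meshes; 5 ratios multiply, 5 sense flips]
mesh 1 [58T→50T]: running ratio 29/25, sense −
mesh 2 [84T→84T]: running ratio 29/25, sense +
mesh 3 [84T→20T]: running ratio 609/125, sense −
mesh 4 [33T→13T]: running ratio 20097/1625, sense +
mesh 5 [61T→24T]: running ratio 408639/13000, sense −
ω_out/ω_in = -408639/13000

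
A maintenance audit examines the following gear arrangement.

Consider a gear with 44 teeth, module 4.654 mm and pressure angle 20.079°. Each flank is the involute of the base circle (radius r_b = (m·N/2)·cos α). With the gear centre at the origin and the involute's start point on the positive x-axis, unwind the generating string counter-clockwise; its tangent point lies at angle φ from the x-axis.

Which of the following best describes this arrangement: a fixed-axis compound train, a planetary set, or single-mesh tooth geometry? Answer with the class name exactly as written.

topology: single-mesh involute geometry — m = 4.654, N = 44
classification: single-mesh tooth geometry

single-mesh tooth geometry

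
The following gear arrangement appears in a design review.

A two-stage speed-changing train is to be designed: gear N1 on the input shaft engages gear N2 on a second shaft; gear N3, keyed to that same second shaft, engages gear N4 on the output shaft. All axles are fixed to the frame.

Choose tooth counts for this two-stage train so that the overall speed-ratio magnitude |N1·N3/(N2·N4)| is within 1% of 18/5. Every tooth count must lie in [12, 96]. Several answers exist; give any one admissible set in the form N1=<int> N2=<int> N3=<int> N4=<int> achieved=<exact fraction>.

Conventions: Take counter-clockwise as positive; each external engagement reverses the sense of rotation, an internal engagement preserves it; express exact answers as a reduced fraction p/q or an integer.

N1=12 N2=15 N3=54 N4=12 achieved=18/5

2-stage fixed-axis compound train for ratio 18/5
target = 18/5 in lowest terms: an exact hit needs N1·N3 = k·18 and N2·N4 = k·5 for one integer k, every count in [12, 96]; additionally prefer no 1:1 stage (N1 ≠ N2, N3 ≠ N4)
k = 1…35: no 1:1-free in-range split of k·18 and k·5 into factor pairs; take k = 36
k = 36: N1·N3 = 648 = 12·54, N2·N4 = 180 = 15·12
achieved = 12·54/(15·12) = 18/5; |achieved − target| = 0 ≤ 9/250 ✓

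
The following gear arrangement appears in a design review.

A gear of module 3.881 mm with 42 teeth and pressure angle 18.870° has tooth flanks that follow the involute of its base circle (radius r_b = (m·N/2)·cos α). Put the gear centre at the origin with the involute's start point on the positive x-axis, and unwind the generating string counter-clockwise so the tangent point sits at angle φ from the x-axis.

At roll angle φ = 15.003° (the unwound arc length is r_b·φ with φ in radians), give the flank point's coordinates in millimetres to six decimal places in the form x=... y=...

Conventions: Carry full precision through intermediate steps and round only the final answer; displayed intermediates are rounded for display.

x=79.719509 y=0.458390

class = single-mesh tooth geometry [base-circle involute, m = 3.881, 42T]
pitch radius r_p = m·N/2 = 3.881·42/2 = 81.501000
base radius r_b = r_p·cos α = 81.501000·cos 18.870° = 77.120715
roll angle φ = 15.003° = 0.26185175 rad
x = r_b·(cos φ + φ·sin φ) = 79.719509
y = r_b·(sin φ − φ·cos φ) = 0.458390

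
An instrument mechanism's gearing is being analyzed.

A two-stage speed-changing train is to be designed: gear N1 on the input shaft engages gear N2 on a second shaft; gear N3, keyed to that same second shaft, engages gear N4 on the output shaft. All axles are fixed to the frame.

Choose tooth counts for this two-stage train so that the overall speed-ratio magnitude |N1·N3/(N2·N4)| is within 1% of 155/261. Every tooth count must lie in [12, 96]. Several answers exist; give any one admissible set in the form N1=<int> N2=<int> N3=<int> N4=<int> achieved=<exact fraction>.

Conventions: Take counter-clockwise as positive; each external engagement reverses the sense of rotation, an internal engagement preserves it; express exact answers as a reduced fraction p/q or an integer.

2-stage fixed-axis compound train for ratio 155/261
target = 155/261 in lowest terms: an exact hit needs N1·N3 = k·155 and N2·N4 = k·261 for one integer k, every count in [12, 96]; additionally prefer no 1:1 stage (N1 ≠ N2, N3 ≠ N4)
k = 1…2: no 1:1-free in-range split of k·155 and k·261 into factor pairs; take k = 3
k = 3: N1·N3 = 465 = 15·31, N2·N4 = 783 = 27·29
achieved = 15·31/(27·29) = 155/261; |achieved − target| = 0 ≤ 31/5220 ✓

N1=15 N2=27 N3=31 N4=29 achieved=155/261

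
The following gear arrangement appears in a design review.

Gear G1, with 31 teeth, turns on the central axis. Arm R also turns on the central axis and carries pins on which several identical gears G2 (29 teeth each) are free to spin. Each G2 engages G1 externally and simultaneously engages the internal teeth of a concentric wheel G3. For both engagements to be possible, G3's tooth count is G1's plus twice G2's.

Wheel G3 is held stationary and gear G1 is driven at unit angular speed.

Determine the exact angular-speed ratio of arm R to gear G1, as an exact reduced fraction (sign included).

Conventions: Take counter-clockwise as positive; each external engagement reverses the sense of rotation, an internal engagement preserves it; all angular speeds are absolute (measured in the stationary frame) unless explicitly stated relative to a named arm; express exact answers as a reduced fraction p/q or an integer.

class = planetary set [G3 = 31+2·29 = 89; Willis about the carrier]
ring teeth: 31 + 2·29 = 89
31(ω_sun−ω_arm) = −89(ω_ring−ω_arm),  ω_ring = 0, ω_sun = 1
31(1−ω_arm) = −89(0−ω_arm)  ⇒  120·ω_arm = 31  ⇒  ω_arm = 31/120
ω_out/ω_in = 31/120

31/120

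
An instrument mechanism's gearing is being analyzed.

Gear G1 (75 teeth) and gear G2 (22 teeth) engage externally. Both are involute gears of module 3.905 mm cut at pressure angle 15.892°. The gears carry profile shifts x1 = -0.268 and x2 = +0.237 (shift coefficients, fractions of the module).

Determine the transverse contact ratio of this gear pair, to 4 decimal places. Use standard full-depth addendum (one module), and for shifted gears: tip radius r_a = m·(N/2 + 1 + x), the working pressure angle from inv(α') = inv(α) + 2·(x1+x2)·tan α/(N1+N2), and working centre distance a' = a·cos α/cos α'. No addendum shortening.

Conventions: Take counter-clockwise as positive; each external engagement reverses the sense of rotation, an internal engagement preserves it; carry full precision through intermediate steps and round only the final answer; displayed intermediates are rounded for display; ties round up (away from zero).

1.8755

class = single-mesh tooth geometry [involute pair 75T × 22T, m = 3.905]
base radii: r_b1 = 140.840593, r_b2 = 41.313241
tip radii: r_a1 = 149.295960, r_a2 = 47.785485
inv(α') = inv(15.892°) + 2·(-0.268+0.237)·tan α/(75+22) = 0.00715684  ⇒  α' = 15.76226°
a' = a·cos α / cos α' = 189.3925·cos 15.892°/cos 15.76226° = 189.270962
action lengths: √(r_a1²−r_b1²) = 49.529900, √(r_a2²−r_b2²) = 24.013928
base pitch p_b = π·m·cos α = 11.799034
CR = (49.529900 + 24.013928 − 189.270962·sin 15.76226°)/11.799034 = 1.875498
contact ratio ≈ 1.8755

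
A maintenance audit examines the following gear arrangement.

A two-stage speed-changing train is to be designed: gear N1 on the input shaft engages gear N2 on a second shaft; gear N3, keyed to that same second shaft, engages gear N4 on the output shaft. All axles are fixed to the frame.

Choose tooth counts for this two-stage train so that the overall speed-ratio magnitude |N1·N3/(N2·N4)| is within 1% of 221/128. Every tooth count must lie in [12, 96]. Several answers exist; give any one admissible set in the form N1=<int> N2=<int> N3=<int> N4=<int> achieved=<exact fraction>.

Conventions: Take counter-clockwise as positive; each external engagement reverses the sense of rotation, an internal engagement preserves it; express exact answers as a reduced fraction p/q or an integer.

class = fixed-axis compound train [2-stage, 221/128 wanted]
target = 221/128 in lowest terms: an exact hit needs N1·N3 = k·221 and N2·N4 = k·128 for one integer k, every count in [12, 96]; additionally prefer no 1:1 stage (N1 ≠ N2, N3 ≠ N4)
k = 1: no 1:1-free in-range split of k·221 and k·128 into factor pairs; take k = 2
k = 2: N1·N3 = 442 = 13·34, N2·N4 = 256 = 16·16
achieved = 13·34/(16·16) = 221/128; |achieved − target| = 0 ≤ 221/12800 ✓

N1=13 N2=16 N3=34 N4=16 achieved=221/128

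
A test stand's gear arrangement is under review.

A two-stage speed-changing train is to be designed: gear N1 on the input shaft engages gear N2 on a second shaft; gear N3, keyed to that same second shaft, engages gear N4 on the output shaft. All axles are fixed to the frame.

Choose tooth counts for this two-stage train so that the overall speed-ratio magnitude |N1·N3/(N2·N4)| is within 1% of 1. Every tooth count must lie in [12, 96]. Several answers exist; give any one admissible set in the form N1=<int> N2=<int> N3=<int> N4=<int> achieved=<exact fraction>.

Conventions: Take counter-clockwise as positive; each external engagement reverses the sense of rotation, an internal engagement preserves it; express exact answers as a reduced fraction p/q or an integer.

N1=12 N2=13 N3=13 N4=12 achieved=1

class = fixed-axis compound train [2-stage, 1 wanted]
target = 1/1 in lowest terms: an exact hit needs N1·N3 = k·1 and N2·N4 = k·1 for one integer k, every count in [12, 96]; additionally prefer no 1:1 stage (N1 ≠ N2, N3 ≠ N4)
k = 1…155: no 1:1-free in-range split of k·1 and k·1 into factor pairs; take k = 156
k = 156: N1·N3 = 156 = 12·13, N2·N4 = 156 = 13·12
achieved = 12·13/(13·12) = 1; |achieved − target| = 0 ≤ 1/100 ✓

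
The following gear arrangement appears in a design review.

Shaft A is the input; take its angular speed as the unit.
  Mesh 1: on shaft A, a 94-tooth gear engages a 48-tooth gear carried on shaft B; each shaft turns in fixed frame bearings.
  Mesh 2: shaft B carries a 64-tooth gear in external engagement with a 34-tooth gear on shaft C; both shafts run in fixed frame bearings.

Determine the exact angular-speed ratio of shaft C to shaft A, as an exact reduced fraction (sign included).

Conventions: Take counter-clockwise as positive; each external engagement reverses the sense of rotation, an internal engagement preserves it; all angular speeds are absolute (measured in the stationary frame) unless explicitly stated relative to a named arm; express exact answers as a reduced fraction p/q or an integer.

class = fixed-axis compound train [2 meshes; 2 ratios multiply, 2 sense flips]
mesh 1 [94T→48T]: running ratio 47/24, sense −
mesh 2 [64T→34T]: running ratio 188/51, sense +
ω_out/ω_in = 188/51

188/51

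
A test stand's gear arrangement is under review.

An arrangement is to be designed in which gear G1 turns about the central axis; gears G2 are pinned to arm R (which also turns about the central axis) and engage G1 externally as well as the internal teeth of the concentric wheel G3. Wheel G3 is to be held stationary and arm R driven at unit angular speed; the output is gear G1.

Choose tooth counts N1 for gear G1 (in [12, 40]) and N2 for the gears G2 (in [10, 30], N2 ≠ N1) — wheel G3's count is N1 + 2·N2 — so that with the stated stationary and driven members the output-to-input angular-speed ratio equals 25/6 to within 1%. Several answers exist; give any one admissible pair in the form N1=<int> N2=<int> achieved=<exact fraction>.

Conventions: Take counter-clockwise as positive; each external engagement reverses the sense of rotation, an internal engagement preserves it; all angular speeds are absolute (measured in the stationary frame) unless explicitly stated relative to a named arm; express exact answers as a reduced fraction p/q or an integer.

design class (target 25/6): planetary set
Willis with ω_ring = 0: ω_sun/ω_arm = (N1+N3)/N1; set equal to 25/6  ⇒  N3/N1 = 25/6 − 1 = 19/6
N3 = N1 + 2·N2  ⇒  N2/N1 = (N3/N1 − 1)/2 = (19/6 − 1)/2 = 13/12
smallest multiple with N1 ≥ 12 and N2 ≥ 10: k = 1  ⇒  N1 = 1·12 = 12, N2 = 1·13 = 13 (N1 ≤ 40, N2 ≤ 30, N2 ≠ N1 ✓), N3 = 12 + 2·13 = 38
check: (N1+N3)/N1 with N1 = 12, N3 = 38 gives 25/6; |achieved − target| = 0 ≤ 1/24 ✓

N1=12 N2=13 achieved=25/6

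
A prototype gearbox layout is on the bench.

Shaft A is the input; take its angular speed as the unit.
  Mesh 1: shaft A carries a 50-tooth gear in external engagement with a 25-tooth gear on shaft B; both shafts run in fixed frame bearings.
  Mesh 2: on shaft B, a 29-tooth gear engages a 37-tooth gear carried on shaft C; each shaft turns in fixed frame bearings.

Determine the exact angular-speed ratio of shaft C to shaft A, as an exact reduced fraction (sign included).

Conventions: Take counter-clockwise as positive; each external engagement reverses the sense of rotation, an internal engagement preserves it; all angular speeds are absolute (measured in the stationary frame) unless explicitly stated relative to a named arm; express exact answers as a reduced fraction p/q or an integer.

class = fixed-axis compound train [2 meshes; 2 ratios multiply, 2 sense flips]
mesh 1 [50T→25T]: running ratio 2, sense −
mesh 2 [29T→37T]: running ratio 58/37, sense +
ω_out/ω_in = 58/37

58/37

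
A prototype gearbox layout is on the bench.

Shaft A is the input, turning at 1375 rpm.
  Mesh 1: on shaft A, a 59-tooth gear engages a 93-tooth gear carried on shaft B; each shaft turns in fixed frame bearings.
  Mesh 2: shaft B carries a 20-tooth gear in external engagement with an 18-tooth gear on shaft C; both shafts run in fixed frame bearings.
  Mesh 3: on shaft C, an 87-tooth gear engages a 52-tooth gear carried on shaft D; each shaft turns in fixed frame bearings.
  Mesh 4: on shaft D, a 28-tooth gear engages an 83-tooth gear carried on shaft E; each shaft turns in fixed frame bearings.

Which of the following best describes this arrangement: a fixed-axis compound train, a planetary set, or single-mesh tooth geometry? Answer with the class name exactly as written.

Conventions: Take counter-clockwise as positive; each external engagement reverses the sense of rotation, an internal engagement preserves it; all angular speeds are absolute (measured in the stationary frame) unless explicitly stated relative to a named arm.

fixed-axis compound train

4-mesh fixed-axis compound train (all bearings frame-fixed)
classification: fixed-axis compound train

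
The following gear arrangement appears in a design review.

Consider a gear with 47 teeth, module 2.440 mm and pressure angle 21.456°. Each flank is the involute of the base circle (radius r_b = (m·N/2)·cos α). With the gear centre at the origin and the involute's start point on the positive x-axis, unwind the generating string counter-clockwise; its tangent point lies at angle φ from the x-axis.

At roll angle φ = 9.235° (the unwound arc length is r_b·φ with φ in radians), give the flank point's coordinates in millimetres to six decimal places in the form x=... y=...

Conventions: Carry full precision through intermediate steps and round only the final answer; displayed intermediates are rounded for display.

x=54.054981 y=0.074295

class = single-mesh tooth geometry [base-circle involute, m = 2.440, 47T]
pitch radius r_p = m·N/2 = 2.440·47/2 = 57.340000
base radius r_b = r_p·cos α = 57.340000·cos 21.456° = 53.366266
roll angle φ = 9.235° = 0.16118116 rad
x = r_b·(cos φ + φ·sin φ) = 54.054981
y = r_b·(sin φ − φ·cos φ) = 0.074295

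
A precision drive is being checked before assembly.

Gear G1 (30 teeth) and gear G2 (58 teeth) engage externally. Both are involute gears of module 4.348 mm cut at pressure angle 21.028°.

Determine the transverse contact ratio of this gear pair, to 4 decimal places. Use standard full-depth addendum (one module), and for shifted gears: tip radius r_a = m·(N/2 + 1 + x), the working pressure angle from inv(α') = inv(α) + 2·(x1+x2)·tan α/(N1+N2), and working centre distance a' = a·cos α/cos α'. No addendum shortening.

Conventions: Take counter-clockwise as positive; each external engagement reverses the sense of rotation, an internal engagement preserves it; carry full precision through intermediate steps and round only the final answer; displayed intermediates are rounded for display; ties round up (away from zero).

1.6674

class = single-mesh tooth geometry [involute pair 30T × 58T, m = 4.348]
base radii: r_b1 = 60.876686, r_b2 = 117.694926
tip radii: r_a1 = 69.568000, r_a2 = 130.440000
no profile shift: α' = α, a' = a
action lengths: √(r_a1²−r_b1²) = 33.670992, √(r_a2²−r_b2²) = 56.236091
base pitch p_b = π·m·cos α = 12.749983
CR = (33.670992 + 56.236091 − 191.312000·sin 21.02800°)/12.749983 = 1.667431
contact ratio ≈ 1.6674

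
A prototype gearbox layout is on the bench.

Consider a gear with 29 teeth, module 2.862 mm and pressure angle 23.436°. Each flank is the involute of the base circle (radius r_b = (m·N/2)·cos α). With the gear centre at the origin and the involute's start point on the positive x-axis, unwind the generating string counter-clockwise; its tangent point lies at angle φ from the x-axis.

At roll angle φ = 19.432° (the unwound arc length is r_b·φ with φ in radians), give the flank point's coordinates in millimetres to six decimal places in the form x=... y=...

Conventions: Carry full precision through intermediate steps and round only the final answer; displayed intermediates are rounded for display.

class = single-mesh tooth geometry [base-circle involute, m = 2.862, 29T]
pitch radius r_p = m·N/2 = 2.862·29/2 = 41.499000
base radius r_b = r_p·cos α = 41.499000·cos 23.436° = 38.075536
roll angle φ = 19.432° = 0.33915238 rad
x = r_b·(cos φ + φ·sin φ) = 40.202774
y = r_b·(sin φ − φ·cos φ) = 0.489447

x=40.202774 y=0.489447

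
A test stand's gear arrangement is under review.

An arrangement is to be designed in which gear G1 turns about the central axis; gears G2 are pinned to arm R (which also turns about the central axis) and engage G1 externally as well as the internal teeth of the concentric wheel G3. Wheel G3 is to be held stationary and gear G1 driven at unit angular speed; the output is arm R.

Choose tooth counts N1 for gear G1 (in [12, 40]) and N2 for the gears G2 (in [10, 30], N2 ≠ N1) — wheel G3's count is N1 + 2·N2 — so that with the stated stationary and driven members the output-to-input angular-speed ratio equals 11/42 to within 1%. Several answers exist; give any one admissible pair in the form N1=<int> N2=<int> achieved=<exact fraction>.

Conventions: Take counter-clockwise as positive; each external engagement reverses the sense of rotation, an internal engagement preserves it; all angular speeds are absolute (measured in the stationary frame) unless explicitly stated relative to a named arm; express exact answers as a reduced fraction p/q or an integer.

design class (target 11/42): planetary set
Willis with ω_ring = 0: ω_arm/ω_sun = N1/(N1+N3); set equal to 11/42  ⇒  N3/N1 = 1/(11/42) − 1 = 31/11
N3 = N1 + 2·N2  ⇒  N2/N1 = (N3/N1 − 1)/2 = (31/11 − 1)/2 = 10/11
smallest multiple with N1 ≥ 12 and N2 ≥ 10: k = 2  ⇒  N1 = 2·11 = 22, N2 = 2·10 = 20 (N1 ≤ 40, N2 ≤ 30, N2 ≠ N1 ✓), N3 = 22 + 2·20 = 62
check: N1/(N1+N3) with N1 = 22, N3 = 62 gives 11/42; |achieved − target| = 0 ≤ 11/4200 ✓

N1=22 N2=20 achieved=11/42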